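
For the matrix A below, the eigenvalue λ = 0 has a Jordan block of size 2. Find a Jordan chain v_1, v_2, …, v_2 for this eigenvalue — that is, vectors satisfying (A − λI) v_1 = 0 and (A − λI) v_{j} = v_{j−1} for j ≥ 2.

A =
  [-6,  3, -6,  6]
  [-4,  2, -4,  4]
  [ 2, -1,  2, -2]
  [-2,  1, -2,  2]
A Jordan chain for λ = 0 of length 2:
v_1 = (-6, -4, 2, -2)ᵀ
v_2 = (1, 0, 0, 0)ᵀ

Let N = A − (0)·I. We want v_2 with N^2 v_2 = 0 but N^1 v_2 ≠ 0; then v_{j-1} := N · v_j for j = 2, …, 2.

Pick v_2 = (1, 0, 0, 0)ᵀ.
Then v_1 = N · v_2 = (-6, -4, 2, -2)ᵀ.

Sanity check: (A − (0)·I) v_1 = (0, 0, 0, 0)ᵀ = 0. ✓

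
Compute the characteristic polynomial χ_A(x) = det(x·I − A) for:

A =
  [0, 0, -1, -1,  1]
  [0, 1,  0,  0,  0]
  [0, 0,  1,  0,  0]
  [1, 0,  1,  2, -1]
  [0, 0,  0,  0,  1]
x^5 - 5*x^4 + 10*x^3 - 10*x^2 + 5*x - 1

Expanding det(x·I − A) (e.g. by cofactor expansion or by noting that A is similar to its Jordan form J, which has the same characteristic polynomial as A) gives
  χ_A(x) = x^5 - 5*x^4 + 10*x^3 - 10*x^2 + 5*x - 1
which factors as (x - 1)^5. The eigenvalues (with algebraic multiplicities) are λ = 1 with multiplicity 5.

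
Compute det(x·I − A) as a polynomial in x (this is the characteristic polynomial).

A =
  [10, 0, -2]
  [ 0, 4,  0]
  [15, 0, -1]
x^3 - 13*x^2 + 56*x - 80

Expanding det(x·I − A) (e.g. by cofactor expansion or by noting that A is similar to its Jordan form J, which has the same characteristic polynomial as A) gives
  χ_A(x) = x^3 - 13*x^2 + 56*x - 80
which factors as (x - 5)*(x - 4)^2. The eigenvalues (with algebraic multiplicities) are λ = 4 with multiplicity 2, λ = 5 with multiplicity 1.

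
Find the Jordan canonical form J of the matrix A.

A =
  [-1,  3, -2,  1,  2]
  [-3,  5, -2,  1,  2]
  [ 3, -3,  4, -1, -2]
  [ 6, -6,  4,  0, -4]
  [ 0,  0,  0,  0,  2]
J_2(2) ⊕ J_1(2) ⊕ J_1(2) ⊕ J_1(2)

The characteristic polynomial is
  det(x·I − A) = x^5 - 10*x^4 + 40*x^3 - 80*x^2 + 80*x - 32 = (x - 2)^5

Eigenvalues and multiplicities (the geometric multiplicity of λ is n − rank(A − λI), which equals the number of Jordan blocks for λ):
  λ = 2: algebraic multiplicity = 5, geometric multiplicity = 4

Determining the block sizes for each eigenvalue:
  λ = 2: 4 blocks summing to 5 forces exactly one block of size 2 and the rest size 1 → block sizes [2, 1, 1, 1]

Assembling the blocks gives a Jordan form
J =
  [2, 1, 0, 0, 0]
  [0, 2, 0, 0, 0]
  [0, 0, 2, 0, 0]
  [0, 0, 0, 2, 0]
  [0, 0, 0, 0, 2]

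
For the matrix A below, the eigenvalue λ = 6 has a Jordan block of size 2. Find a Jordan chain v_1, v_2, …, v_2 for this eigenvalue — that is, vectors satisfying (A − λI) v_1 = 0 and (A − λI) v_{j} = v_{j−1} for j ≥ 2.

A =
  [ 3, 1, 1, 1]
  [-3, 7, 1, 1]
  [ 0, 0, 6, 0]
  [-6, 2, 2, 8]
A Jordan chain for λ = 6 of length 2:
v_1 = (-3, -3, 0, -6)ᵀ
v_2 = (1, 0, 0, 0)ᵀ

Let N = A − (6)·I. We want v_2 with N^2 v_2 = 0 but N^1 v_2 ≠ 0; then v_{j-1} := N · v_j for j = 2, …, 2.

Pick v_2 = (1, 0, 0, 0)ᵀ.
Then v_1 = N · v_2 = (-3, -3, 0, -6)ᵀ.

Sanity check: (A − (6)·I) v_1 = (0, 0, 0, 0)ᵀ = 0. ✓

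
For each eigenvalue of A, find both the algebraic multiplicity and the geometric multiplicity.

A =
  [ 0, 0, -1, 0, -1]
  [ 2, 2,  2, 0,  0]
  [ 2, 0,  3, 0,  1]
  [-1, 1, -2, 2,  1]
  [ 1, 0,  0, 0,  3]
λ = 2: alg = 5, geom = 2

Step 1 — factor the characteristic polynomial to read off the algebraic multiplicities:
  χ_A(x) = (x - 2)^5

Step 2 — compute geometric multiplicities via the rank-nullity identity g(λ) = n − rank(A − λI):
  rank(A − (2)·I) = 3, so dim ker(A − (2)·I) = n − 3 = 2

Summary:
  λ = 2: algebraic multiplicity = 5, geometric multiplicity = 2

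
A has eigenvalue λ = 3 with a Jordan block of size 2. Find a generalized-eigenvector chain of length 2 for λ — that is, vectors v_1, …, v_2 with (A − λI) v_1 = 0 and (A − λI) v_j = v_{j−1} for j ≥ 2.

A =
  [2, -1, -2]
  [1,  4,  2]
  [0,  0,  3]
A Jordan chain for λ = 3 of length 2:
v_1 = (-1, 1, 0)ᵀ
v_2 = (1, 0, 0)ᵀ

Let N = A − (3)·I. We want v_2 with N^2 v_2 = 0 but N^1 v_2 ≠ 0; then v_{j-1} := N · v_j for j = 2, …, 2.

Pick v_2 = (1, 0, 0)ᵀ.
Then v_1 = N · v_2 = (-1, 1, 0)ᵀ.

Sanity check: (A − (3)·I) v_1 = (0, 0, 0)ᵀ = 0. ✓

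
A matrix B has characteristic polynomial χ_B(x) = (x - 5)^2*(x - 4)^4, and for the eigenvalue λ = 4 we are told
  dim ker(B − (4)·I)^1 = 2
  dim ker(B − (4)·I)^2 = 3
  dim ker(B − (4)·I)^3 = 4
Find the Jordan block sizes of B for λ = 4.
Block sizes for λ = 4: [3, 1]

From the dimensions of kernels of powers, the number of Jordan blocks of size at least j is d_j − d_{j−1} where d_j = dim ker(N^j) (with d_0 = 0). Computing the differences gives [2, 1, 1].
The number of blocks of size exactly k is (#blocks of size ≥ k) − (#blocks of size ≥ k + 1), so the partition is: 1 block(s) of size 1, 1 block(s) of size 3.
In nonincreasing order the block sizes are [3, 1].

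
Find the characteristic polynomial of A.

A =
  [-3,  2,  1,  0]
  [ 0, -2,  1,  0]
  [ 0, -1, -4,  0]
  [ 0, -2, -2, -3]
x^4 + 12*x^3 + 54*x^2 + 108*x + 81

Expanding det(x·I − A) (e.g. by cofactor expansion or by noting that A is similar to its Jordan form J, which has the same characteristic polynomial as A) gives
  χ_A(x) = x^4 + 12*x^3 + 54*x^2 + 108*x + 81
which factors as (x + 3)^4. The eigenvalues (with algebraic multiplicities) are λ = -3 with multiplicity 4.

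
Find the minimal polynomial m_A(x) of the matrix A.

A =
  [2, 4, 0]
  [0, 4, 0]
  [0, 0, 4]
x^2 - 6*x + 8

The characteristic polynomial is χ_A(x) = (x - 4)^2*(x - 2), so the eigenvalues are known. The minimal polynomial is
  m_A(x) = Π_λ (x − λ)^{k_λ}
where k_λ is the size of the *largest* Jordan block for λ (equivalently, the smallest k with (A − λI)^k v = 0 for every generalised eigenvector v of λ).

  λ = 2: largest Jordan block has size 1, contributing (x − 2)
  λ = 4: largest Jordan block has size 1, contributing (x − 4)

So m_A(x) = (x - 4)*(x - 2) = x^2 - 6*x + 8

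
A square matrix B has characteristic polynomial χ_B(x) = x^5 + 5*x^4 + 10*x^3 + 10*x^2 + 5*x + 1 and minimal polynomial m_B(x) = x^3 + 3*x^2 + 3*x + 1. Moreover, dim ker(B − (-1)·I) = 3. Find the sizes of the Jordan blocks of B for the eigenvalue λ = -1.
Block sizes for λ = -1: [3, 1, 1]

Step 1 — from the characteristic polynomial, algebraic multiplicity of λ = -1 is 5. From dim ker(B − (-1)·I) = 3, there are exactly 3 Jordan blocks for λ = -1.
Step 2 — from the minimal polynomial, the factor (x + 1)^3 tells us the largest block for λ = -1 has size 3.
Step 3 — with total size 5, 3 blocks, and largest block 3, the block sizes (in nonincreasing order) are [3, 1, 1].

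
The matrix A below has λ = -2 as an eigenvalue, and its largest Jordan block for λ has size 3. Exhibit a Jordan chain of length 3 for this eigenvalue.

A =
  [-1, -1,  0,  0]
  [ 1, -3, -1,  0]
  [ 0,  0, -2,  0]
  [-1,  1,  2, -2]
A Jordan chain for λ = -2 of length 3:
v_1 = (1, 1, 0, -1)ᵀ
v_2 = (0, -1, 0, 2)ᵀ
v_3 = (0, 0, 1, 0)ᵀ

Let N = A − (-2)·I. We want v_3 with N^3 v_3 = 0 but N^2 v_3 ≠ 0; then v_{j-1} := N · v_j for j = 3, …, 2.

Pick v_3 = (0, 0, 1, 0)ᵀ.
Then v_2 = N · v_3 = (0, -1, 0, 2)ᵀ.
Then v_1 = N · v_2 = (1, 1, 0, -1)ᵀ.

Sanity check: (A − (-2)·I) v_1 = (0, 0, 0, 0)ᵀ = 0. ✓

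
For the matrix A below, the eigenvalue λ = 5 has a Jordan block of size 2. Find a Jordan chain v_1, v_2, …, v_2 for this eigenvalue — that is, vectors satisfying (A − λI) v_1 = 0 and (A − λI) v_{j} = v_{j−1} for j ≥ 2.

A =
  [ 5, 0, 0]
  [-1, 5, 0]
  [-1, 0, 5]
A Jordan chain for λ = 5 of length 2:
v_1 = (0, -1, -1)ᵀ
v_2 = (1, 0, 0)ᵀ

Let N = A − (5)·I. We want v_2 with N^2 v_2 = 0 but N^1 v_2 ≠ 0; then v_{j-1} := N · v_j for j = 2, …, 2.

Pick v_2 = (1, 0, 0)ᵀ.
Then v_1 = N · v_2 = (0, -1, -1)ᵀ.

Sanity check: (A − (5)·I) v_1 = (0, 0, 0)ᵀ = 0. ✓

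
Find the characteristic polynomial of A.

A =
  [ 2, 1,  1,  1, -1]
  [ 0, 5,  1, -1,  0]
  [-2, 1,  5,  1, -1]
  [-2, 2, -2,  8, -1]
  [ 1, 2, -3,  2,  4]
x^5 - 24*x^4 + 228*x^3 - 1072*x^2 + 2496*x - 2304

Expanding det(x·I − A) (e.g. by cofactor expansion or by noting that A is similar to its Jordan form J, which has the same characteristic polynomial as A) gives
  χ_A(x) = x^5 - 24*x^4 + 228*x^3 - 1072*x^2 + 2496*x - 2304
which factors as (x - 6)^2*(x - 4)^3. The eigenvalues (with algebraic multiplicities) are λ = 4 with multiplicity 3, λ = 6 with multiplicity 2.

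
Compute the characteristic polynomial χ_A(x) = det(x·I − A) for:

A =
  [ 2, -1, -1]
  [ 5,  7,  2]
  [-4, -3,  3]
x^3 - 12*x^2 + 48*x - 64

Expanding det(x·I − A) (e.g. by cofactor expansion or by noting that A is similar to its Jordan form J, which has the same characteristic polynomial as A) gives
  χ_A(x) = x^3 - 12*x^2 + 48*x - 64
which factors as (x - 4)^3. The eigenvalues (with algebraic multiplicities) are λ = 4 with multiplicity 3.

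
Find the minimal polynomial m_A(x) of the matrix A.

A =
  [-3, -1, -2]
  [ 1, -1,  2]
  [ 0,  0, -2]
x^2 + 4*x + 4

The characteristic polynomial is χ_A(x) = (x + 2)^3, so the eigenvalues are known. The minimal polynomial is
  m_A(x) = Π_λ (x − λ)^{k_λ}
where k_λ is the size of the *largest* Jordan block for λ (equivalently, the smallest k with (A − λI)^k v = 0 for every generalised eigenvector v of λ).

  λ = -2: largest Jordan block has size 2, contributing (x + 2)^2

So m_A(x) = (x + 2)^2 = x^2 + 4*x + 4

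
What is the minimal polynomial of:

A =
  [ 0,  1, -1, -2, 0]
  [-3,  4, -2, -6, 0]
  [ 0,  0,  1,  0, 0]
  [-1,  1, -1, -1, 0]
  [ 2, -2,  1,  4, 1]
x^3 - 3*x^2 + 3*x - 1

The characteristic polynomial is χ_A(x) = (x - 1)^5, so the eigenvalues are known. The minimal polynomial is
  m_A(x) = Π_λ (x − λ)^{k_λ}
where k_λ is the size of the *largest* Jordan block for λ (equivalently, the smallest k with (A − λI)^k v = 0 for every generalised eigenvector v of λ).

  λ = 1: largest Jordan block has size 3, contributing (x − 1)^3

So m_A(x) = (x - 1)^3 = x^3 - 3*x^2 + 3*x - 1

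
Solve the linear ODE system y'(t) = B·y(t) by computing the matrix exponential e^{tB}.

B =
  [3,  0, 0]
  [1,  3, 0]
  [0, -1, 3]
e^{tB} =
  [exp(3*t), 0, 0]
  [t*exp(3*t), exp(3*t), 0]
  [-t^2*exp(3*t)/2, -t*exp(3*t), exp(3*t)]

Strategy: write B = P · J · P⁻¹ where J is a Jordan canonical form, so e^{tB} = P · e^{tJ} · P⁻¹, and e^{tJ} can be computed block-by-block.

B has Jordan form
J =
  [3, 1, 0]
  [0, 3, 1]
  [0, 0, 3]
(up to reordering of blocks).

Per-block formulas:
  For a 3×3 Jordan block J_3(3): exp(t · J_3(3)) = e^(3t)·(I + t·N + (t^2/2)·N^2), where N is the 3×3 nilpotent shift.

After assembling e^{tJ} and conjugating by P, we get:

e^{tB} =
  [exp(3*t), 0, 0]
  [t*exp(3*t), exp(3*t), 0]
  [-t^2*exp(3*t)/2, -t*exp(3*t), exp(3*t)]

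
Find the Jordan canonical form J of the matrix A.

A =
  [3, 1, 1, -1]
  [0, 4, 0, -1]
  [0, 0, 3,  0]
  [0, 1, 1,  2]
J_3(3) ⊕ J_1(3)

The characteristic polynomial is
  det(x·I − A) = x^4 - 12*x^3 + 54*x^2 - 108*x + 81 = (x - 3)^4

Eigenvalues and multiplicities (the geometric multiplicity of λ is n − rank(A − λI), which equals the number of Jordan blocks for λ):
  λ = 3: algebraic multiplicity = 4, geometric multiplicity = 2

Determining the block sizes for each eigenvalue:
  λ = 3: with am = 4 and gm = 2, the partition is not yet determined (e.g. several partitions of 4 into 2 parts exist). Let N = A − (3)·I. Computing rank(N^1) = 2, rank(N^2) = 1, rank(N^3) = 0; the number of blocks of size ≥ j is rank(N^{j−1}) − rank(N^j), giving [2, 1, 1]. So we have 1 block(s) of size 3, 1 block(s) of size 1 → block sizes [3, 1]

Assembling the blocks gives a Jordan form
J =
  [3, 1, 0, 0]
  [0, 3, 1, 0]
  [0, 0, 3, 0]
  [0, 0, 0, 3]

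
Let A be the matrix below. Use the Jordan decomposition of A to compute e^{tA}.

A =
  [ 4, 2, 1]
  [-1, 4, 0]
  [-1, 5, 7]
e^{tA} =
  [-t^2*exp(5*t) - t*exp(5*t) + exp(5*t), t^2*exp(5*t)/2 + 2*t*exp(5*t), t^2*exp(5*t)/2 + t*exp(5*t)]
  [t^2*exp(5*t) - t*exp(5*t), -t^2*exp(5*t)/2 - t*exp(5*t) + exp(5*t), -t^2*exp(5*t)/2]
  [-3*t^2*exp(5*t) - t*exp(5*t), 3*t^2*exp(5*t)/2 + 5*t*exp(5*t), 3*t^2*exp(5*t)/2 + 2*t*exp(5*t) + exp(5*t)]

Strategy: write A = P · J · P⁻¹ where J is a Jordan canonical form, so e^{tA} = P · e^{tJ} · P⁻¹, and e^{tJ} can be computed block-by-block.

A has Jordan form
J =
  [5, 1, 0]
  [0, 5, 1]
  [0, 0, 5]
(up to reordering of blocks).

Per-block formulas:
  For a 3×3 Jordan block J_3(5): exp(t · J_3(5)) = e^(5t)·(I + t·N + (t^2/2)·N^2), where N is the 3×3 nilpotent shift.

After assembling e^{tJ} and conjugating by P, we get:

e^{tA} =
  [-t^2*exp(5*t) - t*exp(5*t) + exp(5*t), t^2*exp(5*t)/2 + 2*t*exp(5*t), t^2*exp(5*t)/2 + t*exp(5*t)]
  [t^2*exp(5*t) - t*exp(5*t), -t^2*exp(5*t)/2 - t*exp(5*t) + exp(5*t), -t^2*exp(5*t)/2]
  [-3*t^2*exp(5*t) - t*exp(5*t), 3*t^2*exp(5*t)/2 + 5*t*exp(5*t), 3*t^2*exp(5*t)/2 + 2*t*exp(5*t) + exp(5*t)]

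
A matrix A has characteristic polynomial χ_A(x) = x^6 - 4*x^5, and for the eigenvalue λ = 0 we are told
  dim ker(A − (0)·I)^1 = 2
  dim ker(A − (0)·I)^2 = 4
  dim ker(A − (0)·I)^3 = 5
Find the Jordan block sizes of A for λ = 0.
Block sizes for λ = 0: [3, 2]

From the dimensions of kernels of powers, the number of Jordan blocks of size at least j is d_j − d_{j−1} where d_j = dim ker(N^j) (with d_0 = 0). Computing the differences gives [2, 2, 1].
The number of blocks of size exactly k is (#blocks of size ≥ k) − (#blocks of size ≥ k + 1), so the partition is: 1 block(s) of size 2, 1 block(s) of size 3.
In nonincreasing order the block sizes are [3, 2].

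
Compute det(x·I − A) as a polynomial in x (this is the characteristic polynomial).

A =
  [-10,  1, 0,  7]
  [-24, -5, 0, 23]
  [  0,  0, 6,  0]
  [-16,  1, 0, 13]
x^4 - 4*x^3 - 44*x^2 + 96*x + 576

Expanding det(x·I − A) (e.g. by cofactor expansion or by noting that A is similar to its Jordan form J, which has the same characteristic polynomial as A) gives
  χ_A(x) = x^4 - 4*x^3 - 44*x^2 + 96*x + 576
which factors as (x - 6)^2*(x + 4)^2. The eigenvalues (with algebraic multiplicities) are λ = -4 with multiplicity 2, λ = 6 with multiplicity 2.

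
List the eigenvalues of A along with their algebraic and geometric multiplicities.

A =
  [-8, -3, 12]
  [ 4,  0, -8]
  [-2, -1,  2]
λ = -2: alg = 3, geom = 2

Step 1 — factor the characteristic polynomial to read off the algebraic multiplicities:
  χ_A(x) = (x + 2)^3

Step 2 — compute geometric multiplicities via the rank-nullity identity g(λ) = n − rank(A − λI):
  rank(A − (-2)·I) = 1, so dim ker(A − (-2)·I) = n − 1 = 2

Summary:
  λ = -2: algebraic multiplicity = 3, geometric multiplicity = 2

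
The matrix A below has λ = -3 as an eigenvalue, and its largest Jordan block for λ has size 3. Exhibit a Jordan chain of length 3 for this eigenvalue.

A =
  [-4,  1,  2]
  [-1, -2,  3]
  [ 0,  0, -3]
A Jordan chain for λ = -3 of length 3:
v_1 = (1, 1, 0)ᵀ
v_2 = (2, 3, 0)ᵀ
v_3 = (0, 0, 1)ᵀ

Let N = A − (-3)·I. We want v_3 with N^3 v_3 = 0 but N^2 v_3 ≠ 0; then v_{j-1} := N · v_j for j = 3, …, 2.

Pick v_3 = (0, 0, 1)ᵀ.
Then v_2 = N · v_3 = (2, 3, 0)ᵀ.
Then v_1 = N · v_2 = (1, 1, 0)ᵀ.

Sanity check: (A − (-3)·I) v_1 = (0, 0, 0)ᵀ = 0. ✓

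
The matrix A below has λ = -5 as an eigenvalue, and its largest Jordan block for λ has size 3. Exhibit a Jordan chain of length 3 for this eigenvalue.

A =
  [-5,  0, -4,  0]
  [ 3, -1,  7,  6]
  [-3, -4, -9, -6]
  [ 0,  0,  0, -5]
A Jordan chain for λ = -5 of length 3:
v_1 = (12, -9, 0, 0)ᵀ
v_2 = (0, 3, -3, 0)ᵀ
v_3 = (1, 0, 0, 0)ᵀ

Let N = A − (-5)·I. We want v_3 with N^3 v_3 = 0 but N^2 v_3 ≠ 0; then v_{j-1} := N · v_j for j = 3, …, 2.

Pick v_3 = (1, 0, 0, 0)ᵀ.
Then v_2 = N · v_3 = (0, 3, -3, 0)ᵀ.
Then v_1 = N · v_2 = (12, -9, 0, 0)ᵀ.

Sanity check: (A − (-5)·I) v_1 = (0, 0, 0, 0)ᵀ = 0. ✓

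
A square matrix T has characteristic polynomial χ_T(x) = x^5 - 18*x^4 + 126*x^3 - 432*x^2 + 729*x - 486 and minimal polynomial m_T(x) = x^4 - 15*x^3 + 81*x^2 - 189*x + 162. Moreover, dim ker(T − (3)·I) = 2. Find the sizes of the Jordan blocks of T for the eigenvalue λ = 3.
Block sizes for λ = 3: [3, 1]

Step 1 — from the characteristic polynomial, algebraic multiplicity of λ = 3 is 4. From dim ker(T − (3)·I) = 2, there are exactly 2 Jordan blocks for λ = 3.
Step 2 — from the minimal polynomial, the factor (x − 3)^3 tells us the largest block for λ = 3 has size 3.
Step 3 — with total size 4, 2 blocks, and largest block 3, the block sizes (in nonincreasing order) are [3, 1].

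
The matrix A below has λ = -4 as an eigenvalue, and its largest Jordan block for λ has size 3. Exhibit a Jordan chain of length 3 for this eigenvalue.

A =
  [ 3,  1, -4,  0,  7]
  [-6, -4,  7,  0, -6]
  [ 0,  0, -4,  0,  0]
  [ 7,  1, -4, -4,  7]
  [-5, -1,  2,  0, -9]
A Jordan chain for λ = -4 of length 3:
v_1 = (1, 0, 0, 1, -1)ᵀ
v_2 = (3, 1, 0, 3, -3)ᵀ
v_3 = (1, 0, 1, 0, 0)ᵀ

Let N = A − (-4)·I. We want v_3 with N^3 v_3 = 0 but N^2 v_3 ≠ 0; then v_{j-1} := N · v_j for j = 3, …, 2.

Pick v_3 = (1, 0, 1, 0, 0)ᵀ.
Then v_2 = N · v_3 = (3, 1, 0, 3, -3)ᵀ.
Then v_1 = N · v_2 = (1, 0, 0, 1, -1)ᵀ.

Sanity check: (A − (-4)·I) v_1 = (0, 0, 0, 0, 0)ᵀ = 0. ✓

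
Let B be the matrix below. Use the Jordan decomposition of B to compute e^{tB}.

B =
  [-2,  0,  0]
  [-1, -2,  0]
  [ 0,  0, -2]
e^{tB} =
  [exp(-2*t), 0, 0]
  [-t*exp(-2*t), exp(-2*t), 0]
  [0, 0, exp(-2*t)]

Strategy: write B = P · J · P⁻¹ where J is a Jordan canonical form, so e^{tB} = P · e^{tJ} · P⁻¹, and e^{tJ} can be computed block-by-block.

B has Jordan form
J =
  [-2,  1,  0]
  [ 0, -2,  0]
  [ 0,  0, -2]
(up to reordering of blocks).

Per-block formulas:
  For a 2×2 Jordan block J_2(-2): exp(t · J_2(-2)) = e^(-2t)·(I + t·N), where N is the 2×2 nilpotent shift.
  For a 1×1 block at λ = -2: exp(t · [-2]) = [e^(-2t)].

After assembling e^{tJ} and conjugating by P, we get:

e^{tB} =
  [exp(-2*t), 0, 0]
  [-t*exp(-2*t), exp(-2*t), 0]
  [0, 0, exp(-2*t)]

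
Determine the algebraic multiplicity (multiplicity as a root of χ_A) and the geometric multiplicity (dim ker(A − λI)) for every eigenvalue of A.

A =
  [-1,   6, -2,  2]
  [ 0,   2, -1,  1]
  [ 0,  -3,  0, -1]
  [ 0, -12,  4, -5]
λ = -1: alg = 4, geom = 3

Step 1 — factor the characteristic polynomial to read off the algebraic multiplicities:
  χ_A(x) = (x + 1)^4

Step 2 — compute geometric multiplicities via the rank-nullity identity g(λ) = n − rank(A − λI):
  rank(A − (-1)·I) = 1, so dim ker(A − (-1)·I) = n − 1 = 3

Summary:
  λ = -1: algebraic multiplicity = 4, geometric multiplicity = 3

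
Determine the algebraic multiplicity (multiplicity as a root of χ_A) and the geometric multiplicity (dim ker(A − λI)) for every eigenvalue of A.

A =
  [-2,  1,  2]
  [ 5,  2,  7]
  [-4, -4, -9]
λ = -3: alg = 3, geom = 1

Step 1 — factor the characteristic polynomial to read off the algebraic multiplicities:
  χ_A(x) = (x + 3)^3

Step 2 — compute geometric multiplicities via the rank-nullity identity g(λ) = n − rank(A − λI):
  rank(A − (-3)·I) = 2, so dim ker(A − (-3)·I) = n − 2 = 1

Summary:
  λ = -3: algebraic multiplicity = 3, geometric multiplicity = 1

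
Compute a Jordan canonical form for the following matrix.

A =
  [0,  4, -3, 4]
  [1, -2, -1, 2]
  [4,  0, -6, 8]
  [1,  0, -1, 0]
J_3(-2) ⊕ J_1(-2)

The characteristic polynomial is
  det(x·I − A) = x^4 + 8*x^3 + 24*x^2 + 32*x + 16 = (x + 2)^4

Eigenvalues and multiplicities (the geometric multiplicity of λ is n − rank(A − λI), which equals the number of Jordan blocks for λ):
  λ = -2: algebraic multiplicity = 4, geometric multiplicity = 2

Determining the block sizes for each eigenvalue:
  λ = -2: with am = 4 and gm = 2, the partition is not yet determined (e.g. several partitions of 4 into 2 parts exist). Let N = A − (-2)·I. Computing rank(N^1) = 2, rank(N^2) = 1, rank(N^3) = 0; the number of blocks of size ≥ j is rank(N^{j−1}) − rank(N^j), giving [2, 1, 1]. So we have 1 block(s) of size 3, 1 block(s) of size 1 → block sizes [3, 1]

Assembling the blocks gives a Jordan form
J =
  [-2,  1,  0,  0]
  [ 0, -2,  1,  0]
  [ 0,  0, -2,  0]
  [ 0,  0,  0, -2]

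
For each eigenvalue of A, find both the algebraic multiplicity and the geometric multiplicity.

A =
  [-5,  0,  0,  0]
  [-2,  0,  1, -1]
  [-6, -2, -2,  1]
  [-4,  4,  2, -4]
λ = -5: alg = 1, geom = 1; λ = -2: alg = 3, geom = 1

Step 1 — factor the characteristic polynomial to read off the algebraic multiplicities:
  χ_A(x) = (x + 2)^3*(x + 5)

Step 2 — compute geometric multiplicities via the rank-nullity identity g(λ) = n − rank(A − λI):
  rank(A − (-5)·I) = 3, so dim ker(A − (-5)·I) = n − 3 = 1
  rank(A − (-2)·I) = 3, so dim ker(A − (-2)·I) = n − 3 = 1

Summary:
  λ = -5: algebraic multiplicity = 1, geometric multiplicity = 1
  λ = -2: algebraic multiplicity = 3, geometric multiplicity = 1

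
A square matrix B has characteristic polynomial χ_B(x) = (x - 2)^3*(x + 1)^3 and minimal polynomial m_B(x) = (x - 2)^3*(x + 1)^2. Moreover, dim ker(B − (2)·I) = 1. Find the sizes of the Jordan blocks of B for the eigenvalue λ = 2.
Block sizes for λ = 2: [3]

Step 1 — from the characteristic polynomial, algebraic multiplicity of λ = 2 is 3. From dim ker(B − (2)·I) = 1, there are exactly 1 Jordan blocks for λ = 2.
Step 2 — from the minimal polynomial, the factor (x − 2)^3 tells us the largest block for λ = 2 has size 3.
Step 3 — with total size 3, 1 blocks, and largest block 3, the block sizes (in nonincreasing order) are [3].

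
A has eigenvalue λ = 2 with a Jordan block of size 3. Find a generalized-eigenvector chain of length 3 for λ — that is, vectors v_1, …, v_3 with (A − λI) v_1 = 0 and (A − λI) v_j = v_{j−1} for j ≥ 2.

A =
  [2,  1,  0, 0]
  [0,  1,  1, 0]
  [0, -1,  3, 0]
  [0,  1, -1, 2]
A Jordan chain for λ = 2 of length 3:
v_1 = (-1, 0, 0, 0)ᵀ
v_2 = (1, -1, -1, 1)ᵀ
v_3 = (0, 1, 0, 0)ᵀ

Let N = A − (2)·I. We want v_3 with N^3 v_3 = 0 but N^2 v_3 ≠ 0; then v_{j-1} := N · v_j for j = 3, …, 2.

Pick v_3 = (0, 1, 0, 0)ᵀ.
Then v_2 = N · v_3 = (1, -1, -1, 1)ᵀ.
Then v_1 = N · v_2 = (-1, 0, 0, 0)ᵀ.

Sanity check: (A − (2)·I) v_1 = (0, 0, 0, 0)ᵀ = 0. ✓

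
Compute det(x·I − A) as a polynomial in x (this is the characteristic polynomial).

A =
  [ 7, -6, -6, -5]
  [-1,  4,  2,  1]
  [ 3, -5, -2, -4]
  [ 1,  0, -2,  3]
x^4 - 12*x^3 + 52*x^2 - 96*x + 64

Expanding det(x·I − A) (e.g. by cofactor expansion or by noting that A is similar to its Jordan form J, which has the same characteristic polynomial as A) gives
  χ_A(x) = x^4 - 12*x^3 + 52*x^2 - 96*x + 64
which factors as (x - 4)^2*(x - 2)^2. The eigenvalues (with algebraic multiplicities) are λ = 2 with multiplicity 2, λ = 4 with multiplicity 2.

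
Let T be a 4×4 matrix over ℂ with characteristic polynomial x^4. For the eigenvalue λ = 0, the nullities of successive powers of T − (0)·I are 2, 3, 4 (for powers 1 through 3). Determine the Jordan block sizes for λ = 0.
Block sizes for λ = 0: [3, 1]

From the dimensions of kernels of powers, the number of Jordan blocks of size at least j is d_j − d_{j−1} where d_j = dim ker(N^j) (with d_0 = 0). Computing the differences gives [2, 1, 1].
The number of blocks of size exactly k is (#blocks of size ≥ k) − (#blocks of size ≥ k + 1), so the partition is: 1 block(s) of size 1, 1 block(s) of size 3.
In nonincreasing order the block sizes are [3, 1].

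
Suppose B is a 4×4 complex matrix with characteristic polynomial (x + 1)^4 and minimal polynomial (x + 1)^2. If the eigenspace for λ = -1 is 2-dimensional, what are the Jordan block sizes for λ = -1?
Block sizes for λ = -1: [2, 2]

Step 1 — from the characteristic polynomial, algebraic multiplicity of λ = -1 is 4. From dim ker(B − (-1)·I) = 2, there are exactly 2 Jordan blocks for λ = -1.
Step 2 — from the minimal polynomial, the factor (x + 1)^2 tells us the largest block for λ = -1 has size 2.
Step 3 — with total size 4, 2 blocks, and largest block 2, the block sizes (in nonincreasing order) are [2, 2].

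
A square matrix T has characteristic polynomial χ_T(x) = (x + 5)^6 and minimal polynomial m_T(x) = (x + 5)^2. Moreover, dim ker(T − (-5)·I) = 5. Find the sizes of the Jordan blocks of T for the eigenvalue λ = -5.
Block sizes for λ = -5: [2, 1, 1, 1, 1]

Step 1 — from the characteristic polynomial, algebraic multiplicity of λ = -5 is 6. From dim ker(T − (-5)·I) = 5, there are exactly 5 Jordan blocks for λ = -5.
Step 2 — from the minimal polynomial, the factor (x + 5)^2 tells us the largest block for λ = -5 has size 2.
Step 3 — with total size 6, 5 blocks, and largest block 2, the block sizes (in nonincreasing order) are [2, 1, 1, 1, 1].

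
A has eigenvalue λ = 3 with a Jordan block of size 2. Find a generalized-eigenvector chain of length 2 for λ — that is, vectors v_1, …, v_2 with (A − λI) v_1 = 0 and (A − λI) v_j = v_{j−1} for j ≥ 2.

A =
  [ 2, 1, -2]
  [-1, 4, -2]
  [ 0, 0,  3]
A Jordan chain for λ = 3 of length 2:
v_1 = (-1, -1, 0)ᵀ
v_2 = (1, 0, 0)ᵀ

Let N = A − (3)·I. We want v_2 with N^2 v_2 = 0 but N^1 v_2 ≠ 0; then v_{j-1} := N · v_j for j = 2, …, 2.

Pick v_2 = (1, 0, 0)ᵀ.
Then v_1 = N · v_2 = (-1, -1, 0)ᵀ.

Sanity check: (A − (3)·I) v_1 = (0, 0, 0)ᵀ = 0. ✓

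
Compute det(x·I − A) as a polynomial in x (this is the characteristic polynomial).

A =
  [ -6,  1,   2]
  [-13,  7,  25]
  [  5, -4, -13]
x^3 + 12*x^2 + 48*x + 64

Expanding det(x·I − A) (e.g. by cofactor expansion or by noting that A is similar to its Jordan form J, which has the same characteristic polynomial as A) gives
  χ_A(x) = x^3 + 12*x^2 + 48*x + 64
which factors as (x + 4)^3. The eigenvalues (with algebraic multiplicities) are λ = -4 with multiplicity 3.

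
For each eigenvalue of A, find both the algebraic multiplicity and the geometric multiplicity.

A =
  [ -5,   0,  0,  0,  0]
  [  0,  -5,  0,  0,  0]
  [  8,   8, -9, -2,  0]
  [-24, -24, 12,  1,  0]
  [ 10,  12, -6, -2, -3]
λ = -5: alg = 3, geom = 3; λ = -3: alg = 2, geom = 2

Step 1 — factor the characteristic polynomial to read off the algebraic multiplicities:
  χ_A(x) = (x + 3)^2*(x + 5)^3

Step 2 — compute geometric multiplicities via the rank-nullity identity g(λ) = n − rank(A − λI):
  rank(A − (-5)·I) = 2, so dim ker(A − (-5)·I) = n − 2 = 3
  rank(A − (-3)·I) = 3, so dim ker(A − (-3)·I) = n − 3 = 2

Summary:
  λ = -5: algebraic multiplicity = 3, geometric multiplicity = 3
  λ = -3: algebraic multiplicity = 2, geometric multiplicity = 2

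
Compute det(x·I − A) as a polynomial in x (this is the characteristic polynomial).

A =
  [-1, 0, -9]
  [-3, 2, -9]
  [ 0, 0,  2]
x^3 - 3*x^2 + 4

Expanding det(x·I − A) (e.g. by cofactor expansion or by noting that A is similar to its Jordan form J, which has the same characteristic polynomial as A) gives
  χ_A(x) = x^3 - 3*x^2 + 4
which factors as (x - 2)^2*(x + 1). The eigenvalues (with algebraic multiplicities) are λ = -1 with multiplicity 1, λ = 2 with multiplicity 2.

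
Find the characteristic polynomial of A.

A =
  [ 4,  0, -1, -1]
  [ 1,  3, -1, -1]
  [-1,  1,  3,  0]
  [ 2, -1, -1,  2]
x^4 - 12*x^3 + 54*x^2 - 108*x + 81

Expanding det(x·I − A) (e.g. by cofactor expansion or by noting that A is similar to its Jordan form J, which has the same characteristic polynomial as A) gives
  χ_A(x) = x^4 - 12*x^3 + 54*x^2 - 108*x + 81
which factors as (x - 3)^4. The eigenvalues (with algebraic multiplicities) are λ = 3 with multiplicity 4.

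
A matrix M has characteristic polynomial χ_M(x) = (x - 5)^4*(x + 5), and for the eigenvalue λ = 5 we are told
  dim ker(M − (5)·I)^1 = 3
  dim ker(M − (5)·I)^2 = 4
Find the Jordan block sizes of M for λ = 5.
Block sizes for λ = 5: [2, 1, 1]

From the dimensions of kernels of powers, the number of Jordan blocks of size at least j is d_j − d_{j−1} where d_j = dim ker(N^j) (with d_0 = 0). Computing the differences gives [3, 1].
The number of blocks of size exactly k is (#blocks of size ≥ k) − (#blocks of size ≥ k + 1), so the partition is: 2 block(s) of size 1, 1 block(s) of size 2.
In nonincreasing order the block sizes are [2, 1, 1].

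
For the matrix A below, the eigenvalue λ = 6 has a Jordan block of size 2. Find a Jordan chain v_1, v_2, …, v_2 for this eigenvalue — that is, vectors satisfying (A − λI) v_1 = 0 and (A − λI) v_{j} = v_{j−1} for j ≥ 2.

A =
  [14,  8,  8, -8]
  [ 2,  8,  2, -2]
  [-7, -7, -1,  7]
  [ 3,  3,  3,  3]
A Jordan chain for λ = 6 of length 2:
v_1 = (8, 2, -7, 3)ᵀ
v_2 = (1, 0, 0, 0)ᵀ

Let N = A − (6)·I. We want v_2 with N^2 v_2 = 0 but N^1 v_2 ≠ 0; then v_{j-1} := N · v_j for j = 2, …, 2.

Pick v_2 = (1, 0, 0, 0)ᵀ.
Then v_1 = N · v_2 = (8, 2, -7, 3)ᵀ.

Sanity check: (A − (6)·I) v_1 = (0, 0, 0, 0)ᵀ = 0. ✓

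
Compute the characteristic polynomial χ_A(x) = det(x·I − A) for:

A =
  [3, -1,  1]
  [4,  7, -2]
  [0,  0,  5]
x^3 - 15*x^2 + 75*x - 125

Expanding det(x·I − A) (e.g. by cofactor expansion or by noting that A is similar to its Jordan form J, which has the same characteristic polynomial as A) gives
  χ_A(x) = x^3 - 15*x^2 + 75*x - 125
which factors as (x - 5)^3. The eigenvalues (with algebraic multiplicities) are λ = 5 with multiplicity 3.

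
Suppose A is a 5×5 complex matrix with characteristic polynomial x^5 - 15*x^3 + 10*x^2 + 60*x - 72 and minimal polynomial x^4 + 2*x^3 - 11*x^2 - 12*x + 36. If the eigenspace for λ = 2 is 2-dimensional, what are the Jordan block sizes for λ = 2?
Block sizes for λ = 2: [2, 1]

Step 1 — from the characteristic polynomial, algebraic multiplicity of λ = 2 is 3. From dim ker(A − (2)·I) = 2, there are exactly 2 Jordan blocks for λ = 2.
Step 2 — from the minimal polynomial, the factor (x − 2)^2 tells us the largest block for λ = 2 has size 2.
Step 3 — with total size 3, 2 blocks, and largest block 2, the block sizes (in nonincreasing order) are [2, 1].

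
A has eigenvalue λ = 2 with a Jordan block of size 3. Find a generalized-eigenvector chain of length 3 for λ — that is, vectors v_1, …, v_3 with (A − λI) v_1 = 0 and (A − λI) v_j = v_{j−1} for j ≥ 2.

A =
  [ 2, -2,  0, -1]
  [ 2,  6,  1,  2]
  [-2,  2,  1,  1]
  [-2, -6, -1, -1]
A Jordan chain for λ = 2 of length 3:
v_1 = (-2, 2, 4, -4)ᵀ
v_2 = (0, 2, -2, -2)ᵀ
v_3 = (1, 0, 0, 0)ᵀ

Let N = A − (2)·I. We want v_3 with N^3 v_3 = 0 but N^2 v_3 ≠ 0; then v_{j-1} := N · v_j for j = 3, …, 2.

Pick v_3 = (1, 0, 0, 0)ᵀ.
Then v_2 = N · v_3 = (0, 2, -2, -2)ᵀ.
Then v_1 = N · v_2 = (-2, 2, 4, -4)ᵀ.

Sanity check: (A − (2)·I) v_1 = (0, 0, 0, 0)ᵀ = 0. ✓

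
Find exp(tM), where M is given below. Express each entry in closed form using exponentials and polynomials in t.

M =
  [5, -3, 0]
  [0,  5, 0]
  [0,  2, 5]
e^{tM} =
  [exp(5*t), -3*t*exp(5*t), 0]
  [0, exp(5*t), 0]
  [0, 2*t*exp(5*t), exp(5*t)]

Strategy: write M = P · J · P⁻¹ where J is a Jordan canonical form, so e^{tM} = P · e^{tJ} · P⁻¹, and e^{tJ} can be computed block-by-block.

M has Jordan form
J =
  [5, 1, 0]
  [0, 5, 0]
  [0, 0, 5]
(up to reordering of blocks).

Per-block formulas:
  For a 2×2 Jordan block J_2(5): exp(t · J_2(5)) = e^(5t)·(I + t·N), where N is the 2×2 nilpotent shift.
  For a 1×1 block at λ = 5: exp(t · [5]) = [e^(5t)].

After assembling e^{tJ} and conjugating by P, we get:

e^{tM} =
  [exp(5*t), -3*t*exp(5*t), 0]
  [0, exp(5*t), 0]
  [0, 2*t*exp(5*t), exp(5*t)]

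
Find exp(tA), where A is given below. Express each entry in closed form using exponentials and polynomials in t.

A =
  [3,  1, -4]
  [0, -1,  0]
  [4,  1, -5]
e^{tA} =
  [4*t*exp(-t) + exp(-t), t*exp(-t), -4*t*exp(-t)]
  [0, exp(-t), 0]
  [4*t*exp(-t), t*exp(-t), -4*t*exp(-t) + exp(-t)]

Strategy: write A = P · J · P⁻¹ where J is a Jordan canonical form, so e^{tA} = P · e^{tJ} · P⁻¹, and e^{tJ} can be computed block-by-block.

A has Jordan form
J =
  [-1,  1,  0]
  [ 0, -1,  0]
  [ 0,  0, -1]
(up to reordering of blocks).

Per-block formulas:
  For a 2×2 Jordan block J_2(-1): exp(t · J_2(-1)) = e^(-1t)·(I + t·N), where N is the 2×2 nilpotent shift.
  For a 1×1 block at λ = -1: exp(t · [-1]) = [e^(-1t)].

After assembling e^{tJ} and conjugating by P, we get:

e^{tA} =
  [4*t*exp(-t) + exp(-t), t*exp(-t), -4*t*exp(-t)]
  [0, exp(-t), 0]
  [4*t*exp(-t), t*exp(-t), -4*t*exp(-t) + exp(-t)]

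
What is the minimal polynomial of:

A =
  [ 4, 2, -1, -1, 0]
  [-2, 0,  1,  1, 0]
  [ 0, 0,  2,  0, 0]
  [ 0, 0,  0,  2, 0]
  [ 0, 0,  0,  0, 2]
x^2 - 4*x + 4

The characteristic polynomial is χ_A(x) = (x - 2)^5, so the eigenvalues are known. The minimal polynomial is
  m_A(x) = Π_λ (x − λ)^{k_λ}
where k_λ is the size of the *largest* Jordan block for λ (equivalently, the smallest k with (A − λI)^k v = 0 for every generalised eigenvector v of λ).

  λ = 2: largest Jordan block has size 2, contributing (x − 2)^2

So m_A(x) = (x - 2)^2 = x^2 - 4*x + 4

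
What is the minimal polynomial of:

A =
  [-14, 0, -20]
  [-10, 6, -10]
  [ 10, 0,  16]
x^2 - 2*x - 24

The characteristic polynomial is χ_A(x) = (x - 6)^2*(x + 4), so the eigenvalues are known. The minimal polynomial is
  m_A(x) = Π_λ (x − λ)^{k_λ}
where k_λ is the size of the *largest* Jordan block for λ (equivalently, the smallest k with (A − λI)^k v = 0 for every generalised eigenvector v of λ).

  λ = -4: largest Jordan block has size 1, contributing (x + 4)
  λ = 6: largest Jordan block has size 1, contributing (x − 6)

So m_A(x) = (x - 6)*(x + 4) = x^2 - 2*x - 24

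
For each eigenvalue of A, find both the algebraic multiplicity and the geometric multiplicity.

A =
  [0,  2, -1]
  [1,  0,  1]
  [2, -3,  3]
λ = 1: alg = 3, geom = 1

Step 1 — factor the characteristic polynomial to read off the algebraic multiplicities:
  χ_A(x) = (x - 1)^3

Step 2 — compute geometric multiplicities via the rank-nullity identity g(λ) = n − rank(A − λI):
  rank(A − (1)·I) = 2, so dim ker(A − (1)·I) = n − 2 = 1

Summary:
  λ = 1: algebraic multiplicity = 3, geometric multiplicity = 1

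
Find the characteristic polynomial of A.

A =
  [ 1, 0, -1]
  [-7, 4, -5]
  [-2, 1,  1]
x^3 - 6*x^2 + 12*x - 8

Expanding det(x·I − A) (e.g. by cofactor expansion or by noting that A is similar to its Jordan form J, which has the same characteristic polynomial as A) gives
  χ_A(x) = x^3 - 6*x^2 + 12*x - 8
which factors as (x - 2)^3. The eigenvalues (with algebraic multiplicities) are λ = 2 with multiplicity 3.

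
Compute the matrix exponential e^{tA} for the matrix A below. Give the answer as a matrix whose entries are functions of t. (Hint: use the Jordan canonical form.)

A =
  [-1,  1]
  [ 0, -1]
e^{tA} =
  [exp(-t), t*exp(-t)]
  [0, exp(-t)]

Strategy: write A = P · J · P⁻¹ where J is a Jordan canonical form, so e^{tA} = P · e^{tJ} · P⁻¹, and e^{tJ} can be computed block-by-block.

A has Jordan form
J =
  [-1,  1]
  [ 0, -1]
(up to reordering of blocks).

Per-block formulas:
  For a 2×2 Jordan block J_2(-1): exp(t · J_2(-1)) = e^(-1t)·(I + t·N), where N is the 2×2 nilpotent shift.

After assembling e^{tJ} and conjugating by P, we get:

e^{tA} =
  [exp(-t), t*exp(-t)]
  [0, exp(-t)]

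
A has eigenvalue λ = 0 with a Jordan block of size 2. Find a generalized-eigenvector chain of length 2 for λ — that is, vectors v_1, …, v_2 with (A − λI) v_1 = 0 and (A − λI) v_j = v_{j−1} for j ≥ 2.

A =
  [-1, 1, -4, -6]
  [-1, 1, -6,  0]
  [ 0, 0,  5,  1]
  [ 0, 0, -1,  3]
A Jordan chain for λ = 0 of length 2:
v_1 = (-1, -1, 0, 0)ᵀ
v_2 = (1, 0, 0, 0)ᵀ

Let N = A − (0)·I. We want v_2 with N^2 v_2 = 0 but N^1 v_2 ≠ 0; then v_{j-1} := N · v_j for j = 2, …, 2.

Pick v_2 = (1, 0, 0, 0)ᵀ.
Then v_1 = N · v_2 = (-1, -1, 0, 0)ᵀ.

Sanity check: (A − (0)·I) v_1 = (0, 0, 0, 0)ᵀ = 0. ✓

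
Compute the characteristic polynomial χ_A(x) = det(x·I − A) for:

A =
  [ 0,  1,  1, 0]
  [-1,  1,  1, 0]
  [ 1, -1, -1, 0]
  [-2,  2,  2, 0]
x^4

Expanding det(x·I − A) (e.g. by cofactor expansion or by noting that A is similar to its Jordan form J, which has the same characteristic polynomial as A) gives
  χ_A(x) = x^4
which factors as x^4. The eigenvalues (with algebraic multiplicities) are λ = 0 with multiplicity 4.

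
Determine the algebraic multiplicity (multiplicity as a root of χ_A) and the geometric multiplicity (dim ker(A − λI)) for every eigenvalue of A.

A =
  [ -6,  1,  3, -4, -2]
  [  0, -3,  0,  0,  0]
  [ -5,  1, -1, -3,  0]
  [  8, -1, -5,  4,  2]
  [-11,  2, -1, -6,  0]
λ = -3: alg = 2, geom = 1; λ = 0: alg = 3, geom = 1

Step 1 — factor the characteristic polynomial to read off the algebraic multiplicities:
  χ_A(x) = x^3*(x + 3)^2

Step 2 — compute geometric multiplicities via the rank-nullity identity g(λ) = n − rank(A − λI):
  rank(A − (-3)·I) = 4, so dim ker(A − (-3)·I) = n − 4 = 1
  rank(A − (0)·I) = 4, so dim ker(A − (0)·I) = n − 4 = 1

Summary:
  λ = -3: algebraic multiplicity = 2, geometric multiplicity = 1
  λ = 0: algebraic multiplicity = 3, geometric multiplicity = 1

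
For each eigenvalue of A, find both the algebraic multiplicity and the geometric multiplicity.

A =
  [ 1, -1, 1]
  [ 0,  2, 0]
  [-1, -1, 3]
λ = 2: alg = 3, geom = 2

Step 1 — factor the characteristic polynomial to read off the algebraic multiplicities:
  χ_A(x) = (x - 2)^3

Step 2 — compute geometric multiplicities via the rank-nullity identity g(λ) = n − rank(A − λI):
  rank(A − (2)·I) = 1, so dim ker(A − (2)·I) = n − 1 = 2

Summary:
  λ = 2: algebraic multiplicity = 3, geometric multiplicity = 2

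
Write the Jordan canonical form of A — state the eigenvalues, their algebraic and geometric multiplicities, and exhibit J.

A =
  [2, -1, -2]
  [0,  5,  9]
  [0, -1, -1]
J_3(2)

The characteristic polynomial is
  det(x·I − A) = x^3 - 6*x^2 + 12*x - 8 = (x - 2)^3

Eigenvalues and multiplicities (the geometric multiplicity of λ is n − rank(A − λI), which equals the number of Jordan blocks for λ):
  λ = 2: algebraic multiplicity = 3, geometric multiplicity = 1

Determining the block sizes for each eigenvalue:
  λ = 2: one block (gm = 1), so the single block has size am = 3 → block sizes [3]

Assembling the blocks gives a Jordan form
J =
  [2, 1, 0]
  [0, 2, 1]
  [0, 0, 2]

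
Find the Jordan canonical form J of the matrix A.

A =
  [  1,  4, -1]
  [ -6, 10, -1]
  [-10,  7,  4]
J_3(5)

The characteristic polynomial is
  det(x·I − A) = x^3 - 15*x^2 + 75*x - 125 = (x - 5)^3

Eigenvalues and multiplicities (the geometric multiplicity of λ is n − rank(A − λI), which equals the number of Jordan blocks for λ):
  λ = 5: algebraic multiplicity = 3, geometric multiplicity = 1

Determining the block sizes for each eigenvalue:
  λ = 5: one block (gm = 1), so the single block has size am = 3 → block sizes [3]

Assembling the blocks gives a Jordan form
J =
  [5, 1, 0]
  [0, 5, 1]
  [0, 0, 5]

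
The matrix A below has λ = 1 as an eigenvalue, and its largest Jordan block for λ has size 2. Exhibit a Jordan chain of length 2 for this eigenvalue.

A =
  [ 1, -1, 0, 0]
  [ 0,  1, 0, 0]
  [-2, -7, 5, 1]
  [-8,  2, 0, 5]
A Jordan chain for λ = 1 of length 2:
v_1 = (-2, 0, 0, -4)ᵀ
v_2 = (1, 2, 4, 0)ᵀ

Let N = A − (1)·I. We want v_2 with N^2 v_2 = 0 but N^1 v_2 ≠ 0; then v_{j-1} := N · v_j for j = 2, …, 2.

Pick v_2 = (1, 2, 4, 0)ᵀ.
Then v_1 = N · v_2 = (-2, 0, 0, -4)ᵀ.

Sanity check: (A − (1)·I) v_1 = (0, 0, 0, 0)ᵀ = 0. ✓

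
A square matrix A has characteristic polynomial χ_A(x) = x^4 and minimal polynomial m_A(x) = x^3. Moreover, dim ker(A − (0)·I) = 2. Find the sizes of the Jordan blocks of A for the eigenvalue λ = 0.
Block sizes for λ = 0: [3, 1]

Step 1 — from the characteristic polynomial, algebraic multiplicity of λ = 0 is 4. From dim ker(A − (0)·I) = 2, there are exactly 2 Jordan blocks for λ = 0.
Step 2 — from the minimal polynomial, the factor (x − 0)^3 tells us the largest block for λ = 0 has size 3.
Step 3 — with total size 4, 2 blocks, and largest block 3, the block sizes (in nonincreasing order) are [3, 1].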